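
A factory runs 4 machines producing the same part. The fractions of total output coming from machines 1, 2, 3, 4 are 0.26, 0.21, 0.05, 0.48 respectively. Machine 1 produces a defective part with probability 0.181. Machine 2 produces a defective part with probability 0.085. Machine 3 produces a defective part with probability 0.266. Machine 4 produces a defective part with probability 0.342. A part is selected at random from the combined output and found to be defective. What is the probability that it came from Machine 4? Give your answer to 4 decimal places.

Posterior probability ≈ 0.6773

P(defective|M1) = 0.181; P(defective|M2) = 0.085; P(defective|M3) = 0.266; P(defective|M4) = 0.342.
Prior × likelihood for each source: 0.26·0.181=0.04706, 0.21·0.085=0.01785, 0.05·0.266=0.01330, 0.48·0.342=0.1642. Summing gives P(defective) = 0.24237.
P(Machine 4 | defective) = 0.1642 / 0.24237 = 0.6773.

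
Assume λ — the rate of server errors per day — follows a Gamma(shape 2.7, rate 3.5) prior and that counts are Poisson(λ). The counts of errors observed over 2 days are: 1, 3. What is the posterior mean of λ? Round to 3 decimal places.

Total count ∑xᵢ = 4 over n = 2 days.
Gamma is conjugate to the Poisson likelihood: posterior is Gamma(shape = 2.7+4 = 6.7, rate = 3.5+2 = 5.5).
E[λ | data] = 6.7/5.5 = 1.218.

Posterior mean ≈ 1.218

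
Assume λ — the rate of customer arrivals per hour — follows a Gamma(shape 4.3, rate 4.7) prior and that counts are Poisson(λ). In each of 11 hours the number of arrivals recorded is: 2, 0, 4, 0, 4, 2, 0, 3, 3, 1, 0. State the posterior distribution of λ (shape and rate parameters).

The Poisson likelihood adds the total count to the shape and the number of exposure periods to the rate. Here ∑xᵢ = 19 and n = 11, so shape 4.3→23.3 and rate 4.7→15.7.

Posterior: Gamma(shape=23.3, rate=15.7)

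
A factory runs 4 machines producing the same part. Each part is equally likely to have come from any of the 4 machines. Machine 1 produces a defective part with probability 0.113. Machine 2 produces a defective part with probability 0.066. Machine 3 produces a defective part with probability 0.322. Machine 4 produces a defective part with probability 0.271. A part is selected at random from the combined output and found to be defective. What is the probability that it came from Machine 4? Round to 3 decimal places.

Posterior probability ≈ 0.351

Tabulate prior·likelihood by source: [1] prior 0.25, lik 0.113, product 0.02825; [2] prior 0.25, lik 0.066, product 0.01650; [3] prior 0.25, lik 0.322, product 0.08050; [4] prior 0.25, lik 0.271, product 0.06775.
Normalizing constant = 0.19300; the posterior for Machine 4 is its product over the sum, 0.06775/0.19300 = 0.351.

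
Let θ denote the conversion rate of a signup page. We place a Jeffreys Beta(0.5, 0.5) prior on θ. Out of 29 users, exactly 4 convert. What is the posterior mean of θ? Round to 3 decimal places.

The binomial likelihood is conjugate to the Beta prior: with 4 successes and 25 failures, the posterior is Beta(0.5+4, 0.5+25) = Beta(4.5, 25.5).
Posterior mean = α/(α+β) = 4.5/30 = 0.150.

Posterior mean ≈ 0.150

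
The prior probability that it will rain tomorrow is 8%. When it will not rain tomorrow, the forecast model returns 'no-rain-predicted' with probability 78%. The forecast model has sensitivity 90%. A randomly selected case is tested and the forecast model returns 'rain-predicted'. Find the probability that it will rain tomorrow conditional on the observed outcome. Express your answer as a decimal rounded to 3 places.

P(H | E) ≈ 0.262

Let H be the event that it will rain tomorrow. P(H) = 0.08, so P(¬H) = 0.92. With E the 'rain-predicted' result, P(E|H) = 0.9 and P(E|¬H) = 0.22.
P(E) = 0.9·0.08 + 0.22·0.92 = 0.072000 + 0.20240 = 0.27440.
By Bayes' theorem, P(H|E) = 0.072000 / 0.27440 = 0.262.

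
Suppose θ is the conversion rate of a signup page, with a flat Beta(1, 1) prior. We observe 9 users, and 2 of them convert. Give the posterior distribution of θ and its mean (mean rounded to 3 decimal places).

Posterior: Beta(3, 8); mean ≈ 0.273

The binomial likelihood is conjugate to the Beta prior: with 2 successes and 7 failures, the posterior is Beta(1+2, 1+7) = Beta(3, 8).
E[θ | data] = 3/(3+8) = 0.273.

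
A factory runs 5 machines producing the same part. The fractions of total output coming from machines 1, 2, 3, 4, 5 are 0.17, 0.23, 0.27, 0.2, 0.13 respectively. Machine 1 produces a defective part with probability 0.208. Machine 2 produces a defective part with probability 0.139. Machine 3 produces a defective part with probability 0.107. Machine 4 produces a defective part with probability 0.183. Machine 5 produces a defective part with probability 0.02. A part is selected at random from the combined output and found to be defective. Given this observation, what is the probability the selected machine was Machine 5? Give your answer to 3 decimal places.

Posterior probability ≈ 0.019

Tabulate prior·likelihood by source: [1] prior 0.17, lik 0.208, product 0.03536; [2] prior 0.23, lik 0.139, product 0.03197; [3] prior 0.27, lik 0.107, product 0.02889; [4] prior 0.2, lik 0.183, product 0.03660; [5] prior 0.13, lik 0.02, product 0.002600.
Normalizing constant = 0.13542; the posterior for Machine 5 is its product over the sum, 0.002600/0.13542 = 0.019.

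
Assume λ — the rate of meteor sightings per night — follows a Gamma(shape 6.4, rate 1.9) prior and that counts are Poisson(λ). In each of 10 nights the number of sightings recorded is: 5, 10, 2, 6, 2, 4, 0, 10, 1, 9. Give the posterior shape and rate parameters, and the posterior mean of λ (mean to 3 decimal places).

Total count ∑xᵢ = 49 over n = 10 nights.
Gamma is conjugate to the Poisson likelihood: posterior is Gamma(shape = 6.4+49 = 55.4, rate = 1.9+10 = 11.9).
Posterior mean = shape/rate = 55.4/11.9 = 4.655.

Posterior: Gamma(shape=55.4, rate=11.9); mean ≈ 4.655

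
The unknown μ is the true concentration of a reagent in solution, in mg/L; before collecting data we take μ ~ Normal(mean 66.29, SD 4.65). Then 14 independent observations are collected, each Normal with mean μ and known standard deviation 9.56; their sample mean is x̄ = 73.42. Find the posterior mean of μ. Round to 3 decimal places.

Posterior mean ≈ 71.767

Prior precision 1/τ₀² = 1/4.65² = 0.0462481; data precision n/σ² = 14/9.56² = 0.153184.
Posterior precision = 0.0462481 + 0.153184 = 0.199432.
Posterior mean = (0.0462481·66.29 + 0.153184·73.42) / 0.199432 = 71.767.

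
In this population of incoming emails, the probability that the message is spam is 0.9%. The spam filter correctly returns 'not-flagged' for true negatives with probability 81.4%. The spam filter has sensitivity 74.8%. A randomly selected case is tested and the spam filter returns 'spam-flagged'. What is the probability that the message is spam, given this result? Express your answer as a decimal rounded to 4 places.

Let H be the event that the message is spam. P(H) = 0.009, so P(¬H) = 0.991. With E the 'spam-flagged' result, P(E|H) = 0.748 and P(E|¬H) = 0.186.
P(E) = 0.748·0.009 + 0.186·0.991 = 0.0067320 + 0.18433 = 0.19106.
By Bayes' theorem, P(H|E) = 0.0067320 / 0.19106 = 0.0352.

P(H | E) ≈ 0.0352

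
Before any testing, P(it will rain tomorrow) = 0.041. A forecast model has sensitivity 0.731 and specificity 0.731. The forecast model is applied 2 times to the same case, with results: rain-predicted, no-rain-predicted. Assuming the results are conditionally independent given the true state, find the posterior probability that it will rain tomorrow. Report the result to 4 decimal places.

Posterior P(H) ≈ 0.0410

Let H be the event that it will rain tomorrow; start with P(H) = 0.041. P('rain-predicted'|H) = 0.731, P('rain-predicted'|¬H) = 0.269.
Update on result 1 ('rain-predicted'): P(H) ← 0.731·0.0410 / (0.731·0.0410 + 0.269·0.9590) = 0.029971/0.28794 = 0.1041.
Update on result 2 ('no-rain-predicted'): P(H) ← 0.269·0.1041 / (0.269·0.1041 + 0.731·0.8959) = 0.027999/0.68291 = 0.0410.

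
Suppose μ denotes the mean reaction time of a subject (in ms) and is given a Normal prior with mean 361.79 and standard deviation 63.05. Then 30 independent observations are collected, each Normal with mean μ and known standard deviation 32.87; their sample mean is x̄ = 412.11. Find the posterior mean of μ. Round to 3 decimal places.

Prior precision 1/τ₀² = 1/63.05² = 0.00025155; data precision n/σ² = 30/32.87² = 0.0277665.
Posterior precision = 0.00025155 + 0.0277665 = 0.0280181.
Posterior mean = (0.00025155·361.79 + 0.0277665·412.11) / 0.0280181 = 411.658.

Posterior mean ≈ 411.658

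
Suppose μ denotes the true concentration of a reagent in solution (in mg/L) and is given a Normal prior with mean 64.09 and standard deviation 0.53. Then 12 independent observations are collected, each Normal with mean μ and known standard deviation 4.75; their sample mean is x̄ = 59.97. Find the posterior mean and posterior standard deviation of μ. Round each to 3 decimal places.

Posterior mean ≈ 63.554; posterior SD ≈ 0.494

With known σ, the Normal prior is conjugate. Weight on the data is w = (n/σ²)/(n/σ² + 1/τ₀²) = 0.531856/(0.531856+3.55999) = 0.12998.
Posterior mean = w·x̄ + (1−w)·μ₀ = 0.12998·59.97 + 0.87002·64.09 = 63.554. Posterior variance = 1/(0.531856+3.55999) = 0.244389, so SD = 0.494.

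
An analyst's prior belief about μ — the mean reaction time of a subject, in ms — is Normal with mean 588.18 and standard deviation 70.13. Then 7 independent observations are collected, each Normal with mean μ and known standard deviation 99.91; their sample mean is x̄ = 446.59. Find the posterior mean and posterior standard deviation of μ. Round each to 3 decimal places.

Prior precision 1/τ₀² = 1/70.13² = 0.00020333; data precision n/σ² = 7/99.91² = 0.00070126.
Posterior precision = 0.00020333 + 0.00070126 = 0.00090459, giving posterior SD = 1/√0.00090459 = 33.249.
Posterior mean = (0.00020333·588.18 + 0.00070126·446.59) / 0.00090459 = 478.415.

Posterior mean ≈ 478.415; posterior SD ≈ 33.249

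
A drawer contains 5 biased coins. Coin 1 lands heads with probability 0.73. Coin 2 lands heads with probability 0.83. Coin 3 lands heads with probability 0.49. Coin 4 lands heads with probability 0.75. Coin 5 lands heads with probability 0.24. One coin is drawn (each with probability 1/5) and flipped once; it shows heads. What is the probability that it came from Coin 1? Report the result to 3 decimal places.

Tabulate prior·likelihood by source: [1] prior 0.2, lik 0.73, product 0.1460; [2] prior 0.2, lik 0.83, product 0.1660; [3] prior 0.2, lik 0.49, product 0.09800; [4] prior 0.2, lik 0.75, product 0.1500; [5] prior 0.2, lik 0.24, product 0.04800.
Normalizing constant = 0.60800; the posterior for Coin 1 is its product over the sum, 0.1460/0.60800 = 0.240.

Posterior probability ≈ 0.240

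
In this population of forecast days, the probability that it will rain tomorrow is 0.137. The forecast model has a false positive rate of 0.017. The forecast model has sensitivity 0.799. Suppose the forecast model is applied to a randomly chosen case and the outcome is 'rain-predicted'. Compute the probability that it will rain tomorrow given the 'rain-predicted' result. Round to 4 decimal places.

Write H for 'it will rain tomorrow'. Prior odds H:¬H = 0.137/0.863 = 0.15875. For the 'rain-predicted' outcome, the likelihood ratio is 0.799/0.017 = 47.000.
Posterior odds = 0.15875 × 47.000 = 7.4612, so P(H|E) = 7.4612/(1+7.4612) = 0.8818.

P(H | E) ≈ 0.8818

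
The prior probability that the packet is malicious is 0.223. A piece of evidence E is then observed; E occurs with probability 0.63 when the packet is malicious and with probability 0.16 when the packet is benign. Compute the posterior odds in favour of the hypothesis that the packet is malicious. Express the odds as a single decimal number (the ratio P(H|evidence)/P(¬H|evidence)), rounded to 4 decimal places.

Prior odds = 0.223/(1−0.223) = 0.28700.
Likelihood ratio for E = 0.63/0.16 = 3.9375.
Posterior odds = prior odds × LR = 1.1301.

Posterior odds ≈ 1.1301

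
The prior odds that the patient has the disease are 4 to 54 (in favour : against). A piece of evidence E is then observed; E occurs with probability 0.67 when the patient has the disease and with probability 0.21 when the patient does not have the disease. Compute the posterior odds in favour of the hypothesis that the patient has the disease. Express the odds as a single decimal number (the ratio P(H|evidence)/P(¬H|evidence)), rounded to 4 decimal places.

Prior odds = 4/54 = 0.074074. In log-odds, ln(0.074074) = -2.6027.
Add log likelihood ratio: ln(3.1905) = 1.1602.
Posterior log-odds = -1.4425, so posterior odds = exp(-1.4425) = 0.23633.

Posterior odds ≈ 0.2363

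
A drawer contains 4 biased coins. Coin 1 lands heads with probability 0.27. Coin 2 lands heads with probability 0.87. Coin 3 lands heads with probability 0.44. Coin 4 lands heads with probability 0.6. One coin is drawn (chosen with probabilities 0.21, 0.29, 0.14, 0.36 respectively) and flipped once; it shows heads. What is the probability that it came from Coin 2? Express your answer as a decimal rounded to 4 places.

P(heads|C1) = 0.27; P(heads|C2) = 0.87; P(heads|C3) = 0.44; P(heads|C4) = 0.6.
Prior × likelihood for each source: 0.21·0.27=0.05670, 0.29·0.87=0.2523, 0.14·0.44=0.06160, 0.36·0.6=0.2160. Summing gives P(heads) = 0.58660.
P(Coin 2 | heads) = 0.2523 / 0.58660 = 0.4301.

Posterior probability ≈ 0.4301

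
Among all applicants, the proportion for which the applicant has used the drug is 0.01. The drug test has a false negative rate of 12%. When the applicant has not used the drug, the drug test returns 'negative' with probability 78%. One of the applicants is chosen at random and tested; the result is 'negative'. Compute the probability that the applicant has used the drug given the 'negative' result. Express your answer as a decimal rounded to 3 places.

P(H | E) ≈ 0.002

Let H be the event that the applicant has used the drug. P(H) = 0.01, so P(¬H) = 0.99. With E the 'negative' result, P(E|H) = 0.12 and P(E|¬H) = 0.78.
P(E) = 0.12·0.01 + 0.78·0.99 = 0.0012000 + 0.77220 = 0.77340.
By Bayes' theorem, P(H|E) = 0.0012000 / 0.77340 = 0.002.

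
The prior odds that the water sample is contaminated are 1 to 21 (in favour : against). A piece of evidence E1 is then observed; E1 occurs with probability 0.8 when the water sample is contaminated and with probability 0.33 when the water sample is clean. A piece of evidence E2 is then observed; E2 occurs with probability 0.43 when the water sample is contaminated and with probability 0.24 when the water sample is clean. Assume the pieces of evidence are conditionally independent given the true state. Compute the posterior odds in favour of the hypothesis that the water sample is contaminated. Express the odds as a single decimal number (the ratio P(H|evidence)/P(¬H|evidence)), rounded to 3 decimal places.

Posterior odds ≈ 0.207

Prior odds = 1/21 = 0.047619. In log-odds, ln(0.047619) = -3.0445.
Add log likelihood ratios: ln(2.4242) + ln(1.7917) = 1.4687.
Posterior log-odds = -1.5759, so posterior odds = exp(-1.5759) = 0.20683.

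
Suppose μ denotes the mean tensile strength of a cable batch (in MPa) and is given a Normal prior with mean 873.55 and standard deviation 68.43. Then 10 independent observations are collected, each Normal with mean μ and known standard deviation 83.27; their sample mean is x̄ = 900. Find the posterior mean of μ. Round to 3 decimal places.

Posterior mean ≈ 896.589

Prior precision 1/τ₀² = 1/68.43² = 0.00021355; data precision n/σ² = 10/83.27² = 0.00144219.
Posterior precision = 0.00021355 + 0.00144219 = 0.00165574.
Posterior mean = (0.00021355·873.55 + 0.00144219·900) / 0.00165574 = 896.589.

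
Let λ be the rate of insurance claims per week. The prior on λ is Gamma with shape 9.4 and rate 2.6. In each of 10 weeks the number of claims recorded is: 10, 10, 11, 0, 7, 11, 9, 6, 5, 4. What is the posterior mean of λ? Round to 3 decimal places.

Total count ∑xᵢ = 73 over n = 10 weeks.
Gamma is conjugate to the Poisson likelihood: posterior is Gamma(shape = 9.4+73 = 82.4, rate = 2.6+10 = 12.6).
E[λ | data] = 82.4/12.6 = 6.540.

Posterior mean ≈ 6.540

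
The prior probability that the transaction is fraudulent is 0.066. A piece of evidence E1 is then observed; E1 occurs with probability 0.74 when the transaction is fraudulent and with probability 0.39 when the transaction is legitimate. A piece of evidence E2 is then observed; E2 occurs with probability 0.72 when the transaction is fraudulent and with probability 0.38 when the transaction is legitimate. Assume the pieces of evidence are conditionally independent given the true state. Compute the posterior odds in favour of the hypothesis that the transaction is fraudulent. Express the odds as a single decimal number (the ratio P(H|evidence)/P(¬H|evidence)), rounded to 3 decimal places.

Posterior odds ≈ 0.254

Prior odds = 0.066/(1−0.066) = 0.070664. In log-odds, ln(0.070664) = -2.6498.
Add log likelihood ratios: ln(1.8974) + ln(1.8947) = 1.2796.
Posterior log-odds = -1.3702, so posterior odds = exp(-1.3702) = 0.25405.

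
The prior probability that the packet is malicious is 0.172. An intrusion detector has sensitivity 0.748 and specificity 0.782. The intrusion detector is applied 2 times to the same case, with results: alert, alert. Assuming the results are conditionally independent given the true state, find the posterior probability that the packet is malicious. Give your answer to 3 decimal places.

With H the event that the packet is malicious, the joint likelihood of the observed sequence is P(data|H) = 0.748·0.748 = 0.55950 and P(data|¬H) = 0.218·0.218 = 0.047524.
Bayes: P(H|data) = 0.172·0.55950 / (0.172·0.55950 + 0.828·0.047524) = 0.096235/0.13558 = 0.7098.

Posterior P(H) ≈ 0.710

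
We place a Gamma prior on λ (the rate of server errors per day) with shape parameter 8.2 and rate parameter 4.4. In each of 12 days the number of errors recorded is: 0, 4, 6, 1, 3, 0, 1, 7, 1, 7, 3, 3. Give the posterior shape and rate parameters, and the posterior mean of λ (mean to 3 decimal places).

Posterior: Gamma(shape=44.2, rate=16.4); mean ≈ 2.695

The Poisson likelihood adds the total count to the shape and the number of exposure periods to the rate. Here ∑xᵢ = 36 and n = 12, so shape 8.2→44.2 and rate 4.4→16.4.
E[λ | data] = 44.2/16.4 = 2.695.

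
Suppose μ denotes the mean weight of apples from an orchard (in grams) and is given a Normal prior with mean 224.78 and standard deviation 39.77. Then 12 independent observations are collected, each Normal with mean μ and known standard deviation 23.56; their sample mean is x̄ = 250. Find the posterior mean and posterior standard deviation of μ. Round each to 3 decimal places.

Posterior mean ≈ 249.283; posterior SD ≈ 6.704

With known σ, the Normal prior is conjugate. Weight on the data is w = (n/σ²)/(n/σ² + 1/τ₀²) = 0.0216188/(0.0216188+0.00063225) = 0.97159.
Posterior mean = w·x̄ + (1−w)·μ₀ = 0.97159·250 + 0.028414·224.78 = 249.283. Posterior variance = 1/(0.0216188+0.00063225) = 44.9418, so SD = 6.704.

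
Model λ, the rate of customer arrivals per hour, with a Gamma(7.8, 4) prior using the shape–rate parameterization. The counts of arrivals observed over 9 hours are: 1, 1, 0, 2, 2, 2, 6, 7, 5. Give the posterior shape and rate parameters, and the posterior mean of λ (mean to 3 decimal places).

Total count ∑xᵢ = 26 over n = 9 hours.
Gamma is conjugate to the Poisson likelihood: posterior is Gamma(shape = 7.8+26 = 33.8, rate = 4+9 = 13).
Posterior mean = shape/rate = 33.8/13 = 2.600.

Posterior: Gamma(shape=33.8, rate=13); mean ≈ 2.600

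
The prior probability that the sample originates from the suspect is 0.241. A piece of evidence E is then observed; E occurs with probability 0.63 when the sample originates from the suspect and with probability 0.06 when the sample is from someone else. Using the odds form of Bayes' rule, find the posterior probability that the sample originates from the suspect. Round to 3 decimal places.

Posterior probability ≈ 0.769

Prior odds = 0.241/(1−0.241) = 0.31752. In log-odds, ln(0.31752) = -1.1472.
Add log likelihood ratio: ln(10.500) = 2.3514.
Posterior log-odds = 1.2042, so posterior odds = exp(1.2042) = 3.3340. Converting, P(H|E) = 3.3340/4.3340 = 0.769.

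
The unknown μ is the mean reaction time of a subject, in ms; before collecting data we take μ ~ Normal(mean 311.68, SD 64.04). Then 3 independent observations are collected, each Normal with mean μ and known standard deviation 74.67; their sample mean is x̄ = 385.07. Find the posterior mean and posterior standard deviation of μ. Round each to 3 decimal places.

Prior precision 1/τ₀² = 1/64.04² = 0.00024384; data precision n/σ² = 3/74.67² = 0.00053806.
Posterior precision = 0.00024384 + 0.00053806 = 0.00078189, giving posterior SD = 1/√0.00078189 = 35.762.
Posterior mean = (0.00024384·311.68 + 0.00053806·385.07) / 0.00078189 = 362.183.

Posterior mean ≈ 362.183; posterior SD ≈ 35.762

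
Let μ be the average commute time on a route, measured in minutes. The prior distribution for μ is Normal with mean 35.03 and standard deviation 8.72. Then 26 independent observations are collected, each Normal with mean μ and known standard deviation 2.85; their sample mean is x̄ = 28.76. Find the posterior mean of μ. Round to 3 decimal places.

Prior precision 1/τ₀² = 1/8.72² = 0.0131512; data precision n/σ² = 26/2.85² = 3.20098.
Posterior precision = 0.0131512 + 3.20098 = 3.21414.
Posterior mean = (0.0131512·35.03 + 3.20098·28.76) / 3.21414 = 28.786.

Posterior mean ≈ 28.786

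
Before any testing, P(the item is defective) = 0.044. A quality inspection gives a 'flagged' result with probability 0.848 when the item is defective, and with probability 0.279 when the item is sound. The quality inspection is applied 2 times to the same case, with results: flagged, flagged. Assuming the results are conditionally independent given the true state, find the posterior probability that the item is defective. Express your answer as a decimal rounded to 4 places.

Posterior P(H) ≈ 0.2983

With H the event that the item is defective, the joint likelihood of the observed sequence is P(data|H) = 0.848·0.848 = 0.71910 and P(data|¬H) = 0.279·0.279 = 0.077841.
Bayes: P(H|data) = 0.044·0.71910 / (0.044·0.71910 + 0.956·0.077841) = 0.031641/0.10606 = 0.2983.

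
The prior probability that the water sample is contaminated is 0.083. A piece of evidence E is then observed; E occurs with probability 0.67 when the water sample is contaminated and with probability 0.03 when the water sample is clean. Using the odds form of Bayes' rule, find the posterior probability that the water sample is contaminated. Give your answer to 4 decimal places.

Prior odds = 0.083/(1−0.083) = 0.090513. In log-odds, ln(0.090513) = -2.4023.
Add log likelihood ratio: ln(22.333) = 3.1061.
Posterior log-odds = 0.70381, so posterior odds = exp(0.70381) = 2.0214. Converting, P(H|E) = 2.0214/3.0214 = 0.6690.

Posterior probability ≈ 0.6690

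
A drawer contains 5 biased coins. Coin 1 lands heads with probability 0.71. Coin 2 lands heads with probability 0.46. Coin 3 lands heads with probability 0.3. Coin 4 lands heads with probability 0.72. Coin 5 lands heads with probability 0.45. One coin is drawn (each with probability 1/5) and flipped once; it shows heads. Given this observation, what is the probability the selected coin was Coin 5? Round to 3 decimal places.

Tabulate prior·likelihood by source: [1] prior 0.2, lik 0.71, product 0.1420; [2] prior 0.2, lik 0.46, product 0.09200; [3] prior 0.2, lik 0.3, product 0.06000; [4] prior 0.2, lik 0.72, product 0.1440; [5] prior 0.2, lik 0.45, product 0.09000.
Normalizing constant = 0.52800; the posterior for Coin 5 is its product over the sum, 0.09000/0.52800 = 0.170.

Posterior probability ≈ 0.170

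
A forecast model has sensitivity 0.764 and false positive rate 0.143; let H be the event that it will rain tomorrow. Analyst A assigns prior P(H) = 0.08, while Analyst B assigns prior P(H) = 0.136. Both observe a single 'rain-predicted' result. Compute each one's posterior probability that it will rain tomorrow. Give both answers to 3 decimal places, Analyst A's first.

Analyst A: 0.317; Analyst B: 0.457

P('+'|H) = 0.764, P('+'|¬H) = 0.143.
Analyst A: numerator 0.764·0.08 = 0.061120; evidence = 0.061120+0.143·0.92 = 0.19268; posterior = 0.317.
Analyst B: numerator 0.764·0.136 = 0.10390; evidence = 0.10390+0.143·0.864 = 0.22746; posterior = 0.457.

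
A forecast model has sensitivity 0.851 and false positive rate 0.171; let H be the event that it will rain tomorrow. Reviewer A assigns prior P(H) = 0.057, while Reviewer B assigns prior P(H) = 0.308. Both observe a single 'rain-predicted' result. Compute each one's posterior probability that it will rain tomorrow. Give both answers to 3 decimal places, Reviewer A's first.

P('+'|H) = 0.851, P('+'|¬H) = 0.171.
Reviewer A: numerator 0.851·0.057 = 0.048507; evidence = 0.048507+0.171·0.943 = 0.20976; posterior = 0.231.
Reviewer B: numerator 0.851·0.308 = 0.26211; evidence = 0.26211+0.171·0.692 = 0.38044; posterior = 0.689.

Reviewer A: 0.231; Reviewer B: 0.689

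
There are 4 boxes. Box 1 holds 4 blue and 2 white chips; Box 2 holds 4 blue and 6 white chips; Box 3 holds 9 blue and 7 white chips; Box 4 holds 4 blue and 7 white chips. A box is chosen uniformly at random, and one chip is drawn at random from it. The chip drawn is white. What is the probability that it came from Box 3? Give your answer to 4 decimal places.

Posterior probability ≈ 0.2180

Tabulate prior·likelihood by source: [1] prior 0.25, lik 0.3333, product 0.08333; [2] prior 0.25, lik 0.6, product 0.1500; [3] prior 0.25, lik 0.4375, product 0.1094; [4] prior 0.25, lik 0.6364, product 0.1591.
Normalizing constant = 0.50180; the posterior for Box 3 is its product over the sum, 0.1094/0.50180 = 0.2180.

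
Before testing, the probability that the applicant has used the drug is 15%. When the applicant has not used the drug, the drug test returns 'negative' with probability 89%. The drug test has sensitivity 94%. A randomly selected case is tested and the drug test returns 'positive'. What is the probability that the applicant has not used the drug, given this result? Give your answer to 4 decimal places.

P(¬H | E) ≈ 0.3987

Let H be the event that the applicant has used the drug. P(H) = 0.15, so P(¬H) = 0.85. With E the 'positive' result, P(E|H) = 0.94 and P(E|¬H) = 0.11.
P(E) = 0.94·0.15 + 0.11·0.85 = 0.14100 + 0.093500 = 0.23450.
By Bayes' theorem, P(H|E) = 0.14100 / 0.23450 = 0.6013. Hence P(¬H|E) = 1 − 0.6013 = 0.3987.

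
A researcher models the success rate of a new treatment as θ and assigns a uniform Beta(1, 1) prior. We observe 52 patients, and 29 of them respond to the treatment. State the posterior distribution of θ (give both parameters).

The binomial likelihood is conjugate to the Beta prior: with 29 successes and 23 failures, the posterior is Beta(1+29, 1+23) = Beta(30, 24).

Posterior: Beta(30, 24)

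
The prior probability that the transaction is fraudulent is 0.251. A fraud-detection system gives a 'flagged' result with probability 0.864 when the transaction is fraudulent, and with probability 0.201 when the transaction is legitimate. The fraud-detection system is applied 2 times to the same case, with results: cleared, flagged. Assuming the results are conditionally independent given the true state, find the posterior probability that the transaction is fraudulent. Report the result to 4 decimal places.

Posterior P(H) ≈ 0.1969

Let H be the event that the transaction is fraudulent; start with P(H) = 0.251. P('flagged'|H) = 0.864, P('flagged'|¬H) = 0.201.
Update on result 1 ('cleared'): P(H) ← 0.136·0.2510 / (0.136·0.2510 + 0.799·0.7490) = 0.034136/0.63259 = 0.0540.
Update on result 2 ('flagged'): P(H) ← 0.864·0.0540 / (0.864·0.0540 + 0.201·0.9460) = 0.046624/0.23678 = 0.1969.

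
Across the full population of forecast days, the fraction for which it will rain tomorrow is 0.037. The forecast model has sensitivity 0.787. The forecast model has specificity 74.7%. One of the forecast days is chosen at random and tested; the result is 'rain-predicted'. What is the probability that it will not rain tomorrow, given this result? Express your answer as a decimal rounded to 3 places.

P(¬H | E) ≈ 0.893

Let H be the event that it will rain tomorrow. P(H) = 0.037, so P(¬H) = 0.963. With E the 'rain-predicted' result, P(E|H) = 0.787 and P(E|¬H) = 0.253.
P(E) = 0.787·0.037 + 0.253·0.963 = 0.029119 + 0.24364 = 0.27276.
By Bayes' theorem, P(H|E) = 0.029119 / 0.27276 = 0.107. Hence P(¬H|E) = 1 − 0.107 = 0.893.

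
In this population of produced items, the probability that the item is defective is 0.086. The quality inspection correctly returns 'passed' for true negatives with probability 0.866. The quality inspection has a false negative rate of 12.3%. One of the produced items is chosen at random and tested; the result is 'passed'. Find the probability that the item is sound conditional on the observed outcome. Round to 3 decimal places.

P(¬H | E) ≈ 0.987

Write H for 'the item is defective'. Prior odds H:¬H = 0.086/0.914 = 0.094092. For the 'passed' outcome, the likelihood ratio is 0.123/0.866 = 0.14203.
Posterior odds = 0.094092 × 0.14203 = 0.013364, so P(H|E) = 0.013364/(1+0.013364) = 0.013. Then P(¬H|E) = 1 − 0.013 = 0.987.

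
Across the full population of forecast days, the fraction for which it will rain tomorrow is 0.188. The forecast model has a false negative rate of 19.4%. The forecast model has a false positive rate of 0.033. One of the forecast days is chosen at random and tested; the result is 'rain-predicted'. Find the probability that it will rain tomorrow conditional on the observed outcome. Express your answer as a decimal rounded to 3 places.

P(H | E) ≈ 0.850

Let H be the event that it will rain tomorrow. P(H) = 0.188, so P(¬H) = 0.812. With E the 'rain-predicted' result, P(E|H) = 0.806 and P(E|¬H) = 0.033.
P(E) = 0.806·0.188 + 0.033·0.812 = 0.15153 + 0.026796 = 0.17832.
By Bayes' theorem, P(H|E) = 0.15153 / 0.17832 = 0.850.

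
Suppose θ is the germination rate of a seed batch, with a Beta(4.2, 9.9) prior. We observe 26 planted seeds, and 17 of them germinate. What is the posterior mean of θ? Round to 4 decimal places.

Observing 17 successes and 9 failures updates Beta(4.2, 9.9) by adding the success and failure counts to the two shape parameters: α = 4.2+17 = 21.2, β = 9.9+9 = 18.9.
E[θ | data] = 21.2/(21.2+18.9) = 0.5287.

Posterior mean ≈ 0.5287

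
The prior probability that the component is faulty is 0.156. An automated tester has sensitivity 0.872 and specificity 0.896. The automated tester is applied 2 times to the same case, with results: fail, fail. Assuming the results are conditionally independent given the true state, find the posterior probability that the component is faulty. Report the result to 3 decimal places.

Posterior P(H) ≈ 0.929

With H the event that the component is faulty, the joint likelihood of the observed sequence is P(data|H) = 0.872·0.872 = 0.76038 and P(data|¬H) = 0.104·0.104 = 0.010816.
Bayes: P(H|data) = 0.156·0.76038 / (0.156·0.76038 + 0.844·0.010816) = 0.11862/0.12775 = 0.9285.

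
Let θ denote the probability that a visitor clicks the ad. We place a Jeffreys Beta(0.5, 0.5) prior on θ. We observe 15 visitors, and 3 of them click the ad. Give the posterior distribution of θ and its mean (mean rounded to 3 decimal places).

Observing 3 successes and 12 failures updates Beta(0.5, 0.5) by adding the success and failure counts to the two shape parameters: α = 0.5+3 = 3.5, β = 0.5+12 = 12.5.
Posterior mean = α/(α+β) = 3.5/16 = 0.219.

Posterior: Beta(3.5, 12.5); mean ≈ 0.219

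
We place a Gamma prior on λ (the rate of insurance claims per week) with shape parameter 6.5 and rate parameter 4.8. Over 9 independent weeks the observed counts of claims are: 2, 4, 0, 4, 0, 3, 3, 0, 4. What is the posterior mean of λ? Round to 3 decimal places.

The Poisson likelihood adds the total count to the shape and the number of exposure periods to the rate. Here ∑xᵢ = 20 and n = 9, so shape 6.5→26.5 and rate 4.8→13.8.
E[λ | data] = 26.5/13.8 = 1.920.

Posterior mean ≈ 1.920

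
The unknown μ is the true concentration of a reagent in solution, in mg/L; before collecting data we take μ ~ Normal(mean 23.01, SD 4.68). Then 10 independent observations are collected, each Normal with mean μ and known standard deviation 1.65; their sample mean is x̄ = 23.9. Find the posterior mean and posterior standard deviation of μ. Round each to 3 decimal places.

Posterior mean ≈ 23.889; posterior SD ≈ 0.519

With known σ, the Normal prior is conjugate. Weight on the data is w = (n/σ²)/(n/σ² + 1/τ₀²) = 3.67309/(3.67309+0.0456571) = 0.98772.
Posterior mean = w·x̄ + (1−w)·μ₀ = 0.98772·23.9 + 0.012278·23.01 = 23.889. Posterior variance = 1/(3.67309+0.0456571) = 0.268907, so SD = 0.519.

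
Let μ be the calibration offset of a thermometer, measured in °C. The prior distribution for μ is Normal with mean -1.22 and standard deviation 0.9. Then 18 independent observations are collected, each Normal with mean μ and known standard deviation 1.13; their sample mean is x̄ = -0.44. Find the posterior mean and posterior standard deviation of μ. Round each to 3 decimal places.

Prior precision 1/τ₀² = 1/0.9² = 1.23457; data precision n/σ² = 18/1.13² = 14.0966.
Posterior precision = 1.23457 + 14.0966 = 15.3312, giving posterior SD = 1/√15.3312 = 0.255.
Posterior mean = (1.23457·-1.22 + 14.0966·-0.44) / 15.3312 = -0.503.

Posterior mean ≈ -0.503; posterior SD ≈ 0.255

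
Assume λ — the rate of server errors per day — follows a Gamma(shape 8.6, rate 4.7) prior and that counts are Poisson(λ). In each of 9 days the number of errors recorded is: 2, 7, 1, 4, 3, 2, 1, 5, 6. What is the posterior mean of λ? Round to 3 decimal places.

Posterior mean ≈ 2.891

The Poisson likelihood adds the total count to the shape and the number of exposure periods to the rate. Here ∑xᵢ = 31 and n = 9, so shape 8.6→39.6 and rate 4.7→13.7.
Posterior mean = shape/rate = 39.6/13.7 = 2.891.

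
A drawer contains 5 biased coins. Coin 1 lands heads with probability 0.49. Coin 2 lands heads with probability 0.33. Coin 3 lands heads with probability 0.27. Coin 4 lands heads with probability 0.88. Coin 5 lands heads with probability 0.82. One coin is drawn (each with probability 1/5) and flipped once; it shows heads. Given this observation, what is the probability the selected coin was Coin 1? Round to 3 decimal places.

Tabulate prior·likelihood by source: [1] prior 0.2, lik 0.49, product 0.09800; [2] prior 0.2, lik 0.33, product 0.06600; [3] prior 0.2, lik 0.27, product 0.05400; [4] prior 0.2, lik 0.88, product 0.1760; [5] prior 0.2, lik 0.82, product 0.1640.
Normalizing constant = 0.55800; the posterior for Coin 1 is its product over the sum, 0.09800/0.55800 = 0.176.

Posterior probability ≈ 0.176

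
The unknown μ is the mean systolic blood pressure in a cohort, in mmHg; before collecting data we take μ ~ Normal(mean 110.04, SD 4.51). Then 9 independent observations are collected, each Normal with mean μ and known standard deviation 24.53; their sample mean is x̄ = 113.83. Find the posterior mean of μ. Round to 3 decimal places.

Posterior mean ≈ 110.924

With known σ, the Normal prior is conjugate. Weight on the data is w = (n/σ²)/(n/σ² + 1/τ₀²) = 0.0149571/(0.0149571+0.0491640) = 0.23326.
Posterior mean = w·x̄ + (1−w)·μ₀ = 0.23326·113.83 + 0.76674·110.04 = 110.924.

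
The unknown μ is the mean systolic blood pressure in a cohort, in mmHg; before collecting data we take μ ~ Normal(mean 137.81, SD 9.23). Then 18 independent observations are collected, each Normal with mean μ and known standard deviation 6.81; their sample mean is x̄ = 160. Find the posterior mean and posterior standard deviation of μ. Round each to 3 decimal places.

Posterior mean ≈ 159.349; posterior SD ≈ 1.581

Prior precision 1/τ₀² = 1/9.23² = 0.0117381; data precision n/σ² = 18/6.81² = 0.388131.
Posterior precision = 0.0117381 + 0.388131 = 0.399869, giving posterior SD = 1/√0.399869 = 1.581.
Posterior mean = (0.0117381·137.81 + 0.388131·160) / 0.399869 = 159.349.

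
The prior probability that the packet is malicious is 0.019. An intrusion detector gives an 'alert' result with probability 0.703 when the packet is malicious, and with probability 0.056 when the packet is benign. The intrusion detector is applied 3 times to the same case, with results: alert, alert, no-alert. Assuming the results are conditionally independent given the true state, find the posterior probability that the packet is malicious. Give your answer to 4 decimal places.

With H the event that the packet is malicious, the joint likelihood of the observed sequence is P(data|H) = 0.703·0.703·0.297 = 0.14678 and P(data|¬H) = 0.056·0.056·0.944 = 0.0029604.
Bayes: P(H|data) = 0.019·0.14678 / (0.019·0.14678 + 0.981·0.0029604) = 0.0027888/0.0056930 = 0.4899.

Posterior P(H) ≈ 0.4899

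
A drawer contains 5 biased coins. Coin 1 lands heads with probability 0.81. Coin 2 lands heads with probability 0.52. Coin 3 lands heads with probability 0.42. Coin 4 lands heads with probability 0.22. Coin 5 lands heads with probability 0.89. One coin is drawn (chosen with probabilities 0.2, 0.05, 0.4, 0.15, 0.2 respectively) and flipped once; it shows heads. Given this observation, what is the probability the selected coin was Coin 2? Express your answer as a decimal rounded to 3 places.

Tabulate prior·likelihood by source: [1] prior 0.2, lik 0.81, product 0.1620; [2] prior 0.05, lik 0.52, product 0.02600; [3] prior 0.4, lik 0.42, product 0.1680; [4] prior 0.15, lik 0.22, product 0.03300; [5] prior 0.2, lik 0.89, product 0.1780.
Normalizing constant = 0.56700; the posterior for Coin 2 is its product over the sum, 0.02600/0.56700 = 0.046.

Posterior probability ≈ 0.046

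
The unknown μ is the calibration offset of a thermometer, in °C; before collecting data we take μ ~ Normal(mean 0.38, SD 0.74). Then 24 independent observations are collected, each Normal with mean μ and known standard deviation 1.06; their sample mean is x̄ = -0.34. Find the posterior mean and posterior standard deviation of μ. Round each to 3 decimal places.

Posterior mean ≈ -0.283; posterior SD ≈ 0.208

With known σ, the Normal prior is conjugate. Weight on the data is w = (n/σ²)/(n/σ² + 1/τ₀²) = 21.3599/(21.3599+1.82615) = 0.92124.
Posterior mean = w·x̄ + (1−w)·μ₀ = 0.92124·-0.34 + 0.078761·0.38 = -0.283. Posterior variance = 1/(21.3599+1.82615) = 0.0431294, so SD = 0.208.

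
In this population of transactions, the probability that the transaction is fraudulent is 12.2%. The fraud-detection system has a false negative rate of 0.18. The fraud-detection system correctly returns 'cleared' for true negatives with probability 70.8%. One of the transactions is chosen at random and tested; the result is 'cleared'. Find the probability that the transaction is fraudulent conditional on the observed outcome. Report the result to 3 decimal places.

Write H for 'the transaction is fraudulent'. Prior odds H:¬H = 0.122/0.878 = 0.13895. For the 'cleared' outcome, the likelihood ratio is 0.18/0.708 = 0.25424.
Posterior odds = 0.13895 × 0.25424 = 0.035327, so P(H|E) = 0.035327/(1+0.035327) = 0.034.

P(H | E) ≈ 0.034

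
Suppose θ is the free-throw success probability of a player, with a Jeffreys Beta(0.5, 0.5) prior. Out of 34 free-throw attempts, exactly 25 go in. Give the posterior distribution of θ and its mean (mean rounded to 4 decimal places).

Posterior: Beta(25.5, 9.5); mean ≈ 0.7286

Observing 25 successes and 9 failures updates Beta(0.5, 0.5) by adding the success and failure counts to the two shape parameters: α = 0.5+25 = 25.5, β = 0.5+9 = 9.5.
Posterior mean = α/(α+β) = 25.5/35 = 0.7286.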